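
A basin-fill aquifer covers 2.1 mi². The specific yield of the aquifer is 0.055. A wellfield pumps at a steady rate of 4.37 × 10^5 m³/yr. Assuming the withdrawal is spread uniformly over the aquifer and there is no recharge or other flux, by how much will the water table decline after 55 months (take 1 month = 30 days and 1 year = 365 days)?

A = 2.1 mi² = 5.439 × 10^6 m²
Q = 4.37 × 10^5 m³/yr = 1197 m³/d
t = 55 months = 1650 d
ΔV = Q × t = 1197 m³/d × 1650 d = 1.975 × 10^6 m³
Δh = ΔV / (Sy × A) = 1.975 × 10^6 / (0.055 × 5.439 × 10^6) = 6.604 m

Δh ≈ 6.6 m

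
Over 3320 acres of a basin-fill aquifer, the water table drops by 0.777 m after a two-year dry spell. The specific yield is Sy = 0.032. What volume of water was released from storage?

ΔV ≈ 3.34 × 10^5 m³

A = 3320 acres = 1.344 × 10^7 m²
ΔV = Sy × A × Δh = 0.032 × 1.344 × 10^7 m² × 0.777 m = 3.341 × 10^5 m³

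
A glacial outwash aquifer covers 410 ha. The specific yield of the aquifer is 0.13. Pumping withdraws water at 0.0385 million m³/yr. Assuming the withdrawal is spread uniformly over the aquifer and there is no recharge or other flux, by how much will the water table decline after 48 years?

A = 410 ha = 4.1 × 10^6 m²
Q = 0.0385 million m³/yr = 105.5 m³/d
t = 48 years = 17520 d
ΔV = Q × t = 105.5 m³/d × 17520 d = 1.848 × 10^6 m³
Δh = ΔV / (Sy × A) = 1.848 × 10^6 / (0.13 × 4.1 × 10^6) = 3.467 m

Δh ≈ 3.47 m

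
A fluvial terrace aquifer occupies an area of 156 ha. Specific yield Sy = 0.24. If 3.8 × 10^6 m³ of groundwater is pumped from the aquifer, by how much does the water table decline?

A = 156 ha = 1.56 × 10^6 m²
Δh = ΔV / (Sy × A) = 3.8 × 10^6 m³ / (0.24 × 1.56 × 10^6 m²) = 10.15 m

Δh ≈ 10.1 m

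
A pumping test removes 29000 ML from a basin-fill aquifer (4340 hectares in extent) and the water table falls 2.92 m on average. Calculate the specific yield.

A = 4340 hectares = 4.34 × 10^7 m²
ΔV = 29000 ML = 2.9 × 10^7 m³
Sy = ΔV / (A × Δh) = 2.9 × 10^7 m³ / (4.34 × 10^7 m² × 2.92 m) = 0.2288

Sy ≈ 0.23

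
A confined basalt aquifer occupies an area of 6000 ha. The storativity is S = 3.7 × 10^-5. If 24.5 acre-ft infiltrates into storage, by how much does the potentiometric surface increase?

A = 6000 ha = 6 × 10^7 m²
ΔV = 24.5 acre-ft = 30220 m³
Δh = ΔV / (S × A) = 30220 m³ / (3.7 × 10^-5 × 6 × 10^7 m²) = 13.61 m

Δh ≈ 13.6 m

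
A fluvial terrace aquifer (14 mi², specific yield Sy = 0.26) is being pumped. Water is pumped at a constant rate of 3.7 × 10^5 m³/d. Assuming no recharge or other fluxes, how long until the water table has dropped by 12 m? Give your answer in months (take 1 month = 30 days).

t ≈ 10.2 months

A = 14 mi² = 3.626 × 10^7 m²
ΔV = Sy × A × Δh = 0.26 × 3.626 × 10^7 × 12 = 1.131 × 10^8 m³
t = ΔV / Q = 1.131 × 10^8 m³ / 3.7 × 10^5 m³/d = 305.8 d
t = 305.8 d ≈ 10.19 months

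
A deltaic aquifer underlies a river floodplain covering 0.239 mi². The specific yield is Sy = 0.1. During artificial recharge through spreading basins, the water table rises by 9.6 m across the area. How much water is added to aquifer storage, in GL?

ΔV ≈ 0.594 GL

A = 0.239 mi² = 6.19 × 10^5 m²
ΔV = Sy × A × Δh = 0.1 × 6.19 × 10^5 m² × 9.6 m = 5.942 × 10^5 m³
ΔV = 5.942 × 10^5 m³ = 0.5942 GL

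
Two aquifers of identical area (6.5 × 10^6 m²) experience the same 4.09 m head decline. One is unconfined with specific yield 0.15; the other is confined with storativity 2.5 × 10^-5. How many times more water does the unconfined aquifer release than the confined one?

ΔV_u / ΔV_c ≈ 6000

Unconfined: ΔV_u = Sy × A × Δh = 0.15 × 6.5 × 10^6 × 4.09 = 3.988 × 10^6 m³
Confined: ΔV_c = S × A × Δh = 2.5 × 10^-5 × 6.5 × 10^6 × 4.09 = 664.6 m³
Ratio = ΔV_u / ΔV_c = Sy / S = 0.15 / 2.5 × 10^-5 = 6000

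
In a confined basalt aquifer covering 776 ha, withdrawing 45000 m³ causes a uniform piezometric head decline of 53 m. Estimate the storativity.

A = 776 ha = 7.76 × 10^6 m²
S = ΔV / (A × Δh) = 45000 m³ / (7.76 × 10^6 m² × 53 m) = 1.094 × 10^-4

S ≈ 1.1 × 10^-4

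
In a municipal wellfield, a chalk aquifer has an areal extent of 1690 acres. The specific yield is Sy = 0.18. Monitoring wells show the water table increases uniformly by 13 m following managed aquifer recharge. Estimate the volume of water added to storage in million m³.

ΔV ≈ 16 million m³

A = 1690 acres = 6.839 × 10^6 m²
ΔV = Sy × A × Δh = 0.18 × 6.839 × 10^6 m² × 13 m = 1.6 × 10^7 m³
ΔV = 1.6 × 10^7 m³ = 16 million m³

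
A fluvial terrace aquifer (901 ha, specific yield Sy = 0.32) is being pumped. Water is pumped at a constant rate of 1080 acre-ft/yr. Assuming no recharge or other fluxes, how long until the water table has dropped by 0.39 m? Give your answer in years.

t ≈ 0.844 years

A = 901 ha = 9.01 × 10^6 m²
ΔV = Sy × A × Δh = 0.32 × 9.01 × 10^6 × 0.39 = 1.124 × 10^6 m³
Q = 1080 acre-ft/yr = 3650 m³/d
t = ΔV / Q = 1.124 × 10^6 m³ / 3650 m³/d = 308.1 d
t = 308.1 d ≈ 0.8441 years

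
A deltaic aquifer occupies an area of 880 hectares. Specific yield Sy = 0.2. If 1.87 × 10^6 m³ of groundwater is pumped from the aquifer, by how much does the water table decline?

Δh ≈ 1.06 m

A = 880 hectares = 8.8 × 10^6 m²
Δh = ΔV / (Sy × A) = 1.87 × 10^6 m³ / (0.2 × 8.8 × 10^6 m²) = 1.062 m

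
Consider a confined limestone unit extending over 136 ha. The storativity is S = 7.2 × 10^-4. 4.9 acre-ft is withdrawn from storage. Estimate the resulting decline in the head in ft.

A = 136 ha = 1.36 × 10^6 m²
ΔV = 4.9 acre-ft = 6044 m³
Δh = ΔV / (S × A) = 6044 m³ / (7.2 × 10^-4 × 1.36 × 10^6 m²) = 6.172 m
Δh = 6.172 m = 20.25 ft

Δh ≈ 20.3 ft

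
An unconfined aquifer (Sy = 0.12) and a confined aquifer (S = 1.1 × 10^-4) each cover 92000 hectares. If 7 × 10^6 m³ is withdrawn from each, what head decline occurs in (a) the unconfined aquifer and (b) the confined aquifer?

A = 92000 hectares = 9.2 × 10^8 m²
Unconfined: Δh_u = ΔV/(Sy·A) = 7 × 10^6/(0.12 × 9.2 × 10^8) = 0.06341 m
Confined: Δh_c = ΔV/(S·A) = 7 × 10^6/(1.1 × 10^-4 × 9.2 × 10^8) = 69.17 m

Δh_u ≈ 0.0634 m; Δh_c ≈ 69.2 m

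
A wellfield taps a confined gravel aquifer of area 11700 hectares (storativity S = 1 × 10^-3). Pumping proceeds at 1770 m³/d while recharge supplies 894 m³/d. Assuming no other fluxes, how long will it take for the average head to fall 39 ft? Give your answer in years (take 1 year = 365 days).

A = 11700 hectares = 1.17 × 10^8 m²
Δh = 39 ft = 11.89 m
ΔV = S × A × Δh = 0.001 × 1.17 × 10^8 × 11.89 = 1.391 × 10^6 m³
Net withdrawal = 1770 − 894 = 876 m³/d
t = ΔV / Q = 1.391 × 10^6 m³ / 876 m³/d = 1588 d
t = 1588 d ≈ 4.35 years

t ≈ 4.35 years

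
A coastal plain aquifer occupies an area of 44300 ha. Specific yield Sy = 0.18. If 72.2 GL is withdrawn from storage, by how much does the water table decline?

A = 44300 ha = 4.43 × 10^8 m²
ΔV = 72.2 GL = 7.22 × 10^7 m³
Δh = ΔV / (Sy × A) = 7.22 × 10^7 m³ / (0.18 × 4.43 × 10^8 m²) = 0.9054 m

Δh ≈ 0.905 m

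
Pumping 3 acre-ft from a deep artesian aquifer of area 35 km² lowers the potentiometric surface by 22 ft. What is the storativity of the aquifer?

S ≈ 1.6 × 10^-5

A = 35 km² = 3.5 × 10^7 m²
Δh = 22 ft = 6.706 m
ΔV = 3 acre-ft = 3700 m³
S = ΔV / (A × Δh) = 3700 m³ / (3.5 × 10^7 m² × 6.706 m) = 1.577 × 10^-5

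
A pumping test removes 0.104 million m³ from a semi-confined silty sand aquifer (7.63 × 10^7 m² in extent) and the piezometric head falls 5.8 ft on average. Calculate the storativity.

S ≈ 7.7 × 10^-4

Δh = 5.8 ft = 1.768 m
ΔV = 0.104 million m³ = 1.04 × 10^5 m³
S = ΔV / (A × Δh) = 1.04 × 10^5 m³ / (7.63 × 10^7 m² × 1.768 m) = 7.71 × 10^-4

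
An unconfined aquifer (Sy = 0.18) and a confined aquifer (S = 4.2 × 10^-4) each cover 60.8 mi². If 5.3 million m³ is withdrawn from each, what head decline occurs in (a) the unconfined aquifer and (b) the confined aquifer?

Δh_u ≈ 0.187 m; Δh_c ≈ 80.1 m

A = 60.8 mi² = 1.575 × 10^8 m²
ΔV = 5.3 million m³ = 5.3 × 10^6 m³
Unconfined: Δh_u = ΔV/(Sy·A) = 5.3 × 10^6/(0.18 × 1.575 × 10^8) = 0.187 m
Confined: Δh_c = ΔV/(S·A) = 5.3 × 10^6/(4.2 × 10^-4 × 1.575 × 10^8) = 80.14 m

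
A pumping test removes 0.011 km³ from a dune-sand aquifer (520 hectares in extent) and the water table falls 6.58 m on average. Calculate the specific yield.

Sy ≈ 0.32

A = 520 hectares = 5.2 × 10^6 m²
ΔV = 0.011 km³ = 1.1 × 10^7 m³
Sy = ΔV / (A × Δh) = 1.1 × 10^7 m³ / (5.2 × 10^6 m² × 6.58 m) = 0.3215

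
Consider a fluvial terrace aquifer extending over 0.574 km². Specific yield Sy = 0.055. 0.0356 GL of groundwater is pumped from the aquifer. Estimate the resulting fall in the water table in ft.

A = 0.574 km² = 5.74 × 10^5 m²
ΔV = 0.0356 GL = 35600 m³
Δh = ΔV / (Sy × A) = 35600 m³ / (0.055 × 5.74 × 10^5 m²) = 1.128 m
Δh = 1.128 m = 3.7 ft

Δh ≈ 3.7 ft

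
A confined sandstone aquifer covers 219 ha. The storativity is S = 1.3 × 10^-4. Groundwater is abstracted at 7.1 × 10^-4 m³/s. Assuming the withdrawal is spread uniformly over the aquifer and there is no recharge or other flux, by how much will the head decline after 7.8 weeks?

Δh ≈ 11.8 m

A = 219 ha = 2.19 × 10^6 m²
Q = 7.1 × 10^-4 m³/s = 61.34 m³/d
t = 7.8 weeks = 54.6 d
ΔV = Q × t = 61.34 m³/d × 54.6 d = 3349 m³
Δh = ΔV / (S × A) = 3349 / (1.3 × 10^-4 × 2.19 × 10^6) = 11.76 m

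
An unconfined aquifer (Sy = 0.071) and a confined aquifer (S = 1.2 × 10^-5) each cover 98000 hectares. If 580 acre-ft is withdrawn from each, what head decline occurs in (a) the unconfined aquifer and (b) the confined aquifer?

Δh_u ≈ 0.0103 m; Δh_c ≈ 60.8 m

A = 98000 hectares = 9.8 × 10^8 m²
ΔV = 580 acre-ft = 7.154 × 10^5 m³
Unconfined: Δh_u = ΔV/(Sy·A) = 7.154 × 10^5/(0.071 × 9.8 × 10^8) = 0.01028 m
Confined: Δh_c = ΔV/(S·A) = 7.154 × 10^5/(1.2 × 10^-5 × 9.8 × 10^8) = 60.83 m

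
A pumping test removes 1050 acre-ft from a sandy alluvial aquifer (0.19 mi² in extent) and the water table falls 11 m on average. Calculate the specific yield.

Sy ≈ 0.24

A = 0.19 mi² = 4.921 × 10^5 m²
ΔV = 1050 acre-ft = 1.295 × 10^6 m³
Sy = ΔV / (A × Δh) = 1.295 × 10^6 m³ / (4.921 × 10^5 m² × 11 m) = 0.2393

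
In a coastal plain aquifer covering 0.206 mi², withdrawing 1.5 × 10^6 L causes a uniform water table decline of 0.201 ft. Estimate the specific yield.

Sy ≈ 0.046

A = 0.206 mi² = 5.335 × 10^5 m²
Δh = 0.201 ft = 0.06126 m
ΔV = 1.5 × 10^6 L = 1500 m³
Sy = ΔV / (A × Δh) = 1500 m³ / (5.335 × 10^5 m² × 0.06126 m) = 0.04589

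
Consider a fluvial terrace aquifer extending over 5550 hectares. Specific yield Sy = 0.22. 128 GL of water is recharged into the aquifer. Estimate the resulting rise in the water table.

A = 5550 hectares = 5.55 × 10^7 m²
ΔV = 128 GL = 1.28 × 10^8 m³
Δh = ΔV / (Sy × A) = 1.28 × 10^8 m³ / (0.22 × 5.55 × 10^7 m²) = 10.48 m

Δh ≈ 10.5 m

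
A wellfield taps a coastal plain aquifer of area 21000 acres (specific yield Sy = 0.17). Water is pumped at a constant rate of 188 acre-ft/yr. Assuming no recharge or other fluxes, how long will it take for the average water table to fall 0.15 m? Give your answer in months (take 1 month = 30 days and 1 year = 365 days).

A = 21000 acres = 8.498 × 10^7 m²
ΔV = Sy × A × Δh = 0.17 × 8.498 × 10^7 × 0.15 = 2.167 × 10^6 m³
Q = 188 acre-ft/yr = 635.3 m³/d
t = ΔV / Q = 2.167 × 10^6 m³ / 635.3 m³/d = 3411 d
t = 3411 d ≈ 113.7 months

t ≈ 114 months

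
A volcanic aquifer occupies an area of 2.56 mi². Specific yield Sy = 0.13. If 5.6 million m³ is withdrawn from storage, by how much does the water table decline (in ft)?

A = 2.56 mi² = 6.63 × 10^6 m²
ΔV = 5.6 million m³ = 5.6 × 10^6 m³
Δh = ΔV / (Sy × A) = 5.6 × 10^6 m³ / (0.13 × 6.63 × 10^6 m²) = 6.497 m
Δh = 6.497 m = 21.32 ft

Δh ≈ 21.3 ft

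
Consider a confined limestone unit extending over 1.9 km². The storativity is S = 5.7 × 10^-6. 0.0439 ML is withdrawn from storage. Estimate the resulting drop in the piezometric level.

A = 1.9 km² = 1.9 × 10^6 m²
ΔV = 0.0439 ML = 43.9 m³
Δh = ΔV / (S × A) = 43.9 m³ / (5.7 × 10^-6 × 1.9 × 10^6 m²) = 4.054 m

Δh ≈ 4.05 m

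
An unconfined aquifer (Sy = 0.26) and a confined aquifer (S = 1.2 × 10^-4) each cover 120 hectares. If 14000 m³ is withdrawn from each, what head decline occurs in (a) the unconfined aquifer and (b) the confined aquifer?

Δh_u ≈ 0.0449 m; Δh_c ≈ 97.2 m

A = 120 hectares = 1.2 × 10^6 m²
Unconfined: Δh_u = ΔV/(Sy·A) = 14000/(0.26 × 1.2 × 10^6) = 0.04487 m
Confined: Δh_c = ΔV/(S·A) = 14000/(1.2 × 10^-4 × 1.2 × 10^6) = 97.22 m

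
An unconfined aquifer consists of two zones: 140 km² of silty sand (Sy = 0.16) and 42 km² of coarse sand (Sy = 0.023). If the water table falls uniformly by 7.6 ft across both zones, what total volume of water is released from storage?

A₁ = 140 km² = 1.4 × 10^8 m²; A₂ = 42 km² = 4.2 × 10^7 m²
Δh = 7.6 ft = 2.316 m
ΔV₁ = 0.16 × 1.4 × 10^8 × 2.316 = 5.189 × 10^7 m³
ΔV₂ = 0.023 × 4.2 × 10^7 × 2.316 = 2.238 × 10^6 m³
ΔV = ΔV₁ + ΔV₂ = 5.413 × 10^7 m³

ΔV ≈ 5.41 × 10^7 m³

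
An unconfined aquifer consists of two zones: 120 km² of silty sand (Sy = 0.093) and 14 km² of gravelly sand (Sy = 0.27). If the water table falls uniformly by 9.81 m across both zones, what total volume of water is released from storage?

A₁ = 120 km² = 1.2 × 10^8 m²; A₂ = 14 km² = 1.4 × 10^7 m²
ΔV₁ = 0.093 × 1.2 × 10^8 × 9.81 = 1.095 × 10^8 m³
ΔV₂ = 0.27 × 1.4 × 10^7 × 9.81 = 3.708 × 10^7 m³
ΔV = ΔV₁ + ΔV₂ = 1.466 × 10^8 m³

ΔV ≈ 1.47 × 10^8 m³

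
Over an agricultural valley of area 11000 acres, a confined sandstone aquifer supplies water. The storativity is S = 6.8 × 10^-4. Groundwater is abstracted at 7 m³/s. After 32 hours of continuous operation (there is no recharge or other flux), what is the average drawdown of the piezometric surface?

Δh ≈ 26.6 m

A = 11000 acres = 4.452 × 10^7 m²
Q = 7 m³/s = 6.048 × 10^5 m³/d
t = 32 hours = 1.333 d
ΔV = Q × t = 6.048 × 10^5 m³/d × 1.333 d = 8.064 × 10^5 m³
Δh = ΔV / (S × A) = 8.064 × 10^5 / (6.8 × 10^-4 × 4.452 × 10^7) = 26.64 m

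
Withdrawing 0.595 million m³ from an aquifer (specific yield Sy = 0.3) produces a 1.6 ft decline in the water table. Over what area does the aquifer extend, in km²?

A ≈ 4.07 km²

Δh = 1.6 ft = 0.4877 m
ΔV = 0.595 million m³ = 5.95 × 10^5 m³
A = ΔV / (Sy × Δh) = 5.95 × 10^5 / (0.3 × 0.4877) = 4.067 × 10^6 m²
A = 4.067 × 10^6 m² = 4.067 km²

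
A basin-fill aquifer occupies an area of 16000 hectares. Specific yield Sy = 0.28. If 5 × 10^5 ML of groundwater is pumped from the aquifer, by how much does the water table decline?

Δh ≈ 11.2 m

A = 16000 hectares = 1.6 × 10^8 m²
ΔV = 5 × 10^5 ML = 5 × 10^8 m³
Δh = ΔV / (Sy × A) = 5 × 10^8 m³ / (0.28 × 1.6 × 10^8 m²) = 11.16 m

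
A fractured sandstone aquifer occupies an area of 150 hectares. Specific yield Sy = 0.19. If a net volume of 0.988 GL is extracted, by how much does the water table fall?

A = 150 hectares = 1.5 × 10^6 m²
ΔV = 0.988 GL = 9.88 × 10^5 m³
Δh = ΔV / (Sy × A) = 9.88 × 10^5 m³ / (0.19 × 1.5 × 10^6 m²) = 3.467 m

Δh ≈ 3.47 m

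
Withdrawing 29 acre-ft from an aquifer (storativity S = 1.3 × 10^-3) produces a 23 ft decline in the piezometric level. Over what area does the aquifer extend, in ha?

Δh = 23 ft = 7.01 m
ΔV = 29 acre-ft = 35770 m³
A = ΔV / (S × Δh) = 35770 / (0.0013 × 7.01) = 3.925 × 10^6 m²
A = 3.925 × 10^6 m² = 392.5 ha

A ≈ 393 ha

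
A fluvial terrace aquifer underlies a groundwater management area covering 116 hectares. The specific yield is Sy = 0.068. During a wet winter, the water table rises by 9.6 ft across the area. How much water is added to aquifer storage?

ΔV ≈ 2.31 × 10^5 m³

A = 116 hectares = 1.16 × 10^6 m²
Δh = 9.6 ft = 2.926 m
ΔV = Sy × A × Δh = 0.068 × 1.16 × 10^6 m² × 2.926 m = 2.308 × 10^5 m³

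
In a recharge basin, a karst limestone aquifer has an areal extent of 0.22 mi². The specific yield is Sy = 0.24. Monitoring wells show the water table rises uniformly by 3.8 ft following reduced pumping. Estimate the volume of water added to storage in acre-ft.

A = 0.22 mi² = 5.698 × 10^5 m²
Δh = 3.8 ft = 1.158 m
ΔV = Sy × A × Δh = 0.24 × 5.698 × 10^5 m² × 1.158 m = 1.584 × 10^5 m³
ΔV = 1.584 × 10^5 m³ = 128.4 acre-ft

ΔV ≈ 128 acre-ft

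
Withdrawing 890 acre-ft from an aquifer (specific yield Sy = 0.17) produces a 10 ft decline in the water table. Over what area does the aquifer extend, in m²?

Δh = 10 ft = 3.048 m
ΔV = 890 acre-ft = 1.098 × 10^6 m³
A = ΔV / (Sy × Δh) = 1.098 × 10^6 / (0.17 × 3.048) = 2.119 × 10^6 m²

A ≈ 2.12 × 10^6 m²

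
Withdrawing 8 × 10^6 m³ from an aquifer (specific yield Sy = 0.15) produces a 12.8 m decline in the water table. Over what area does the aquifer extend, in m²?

A = ΔV / (Sy × Δh) = 8 × 10^6 / (0.15 × 12.8) = 4.167 × 10^6 m²

A ≈ 4.17 × 10^6 m²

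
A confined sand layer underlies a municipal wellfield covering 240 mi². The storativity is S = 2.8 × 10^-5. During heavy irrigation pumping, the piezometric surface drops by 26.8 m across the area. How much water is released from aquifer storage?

ΔV ≈ 4.66 × 10^5 m³

A = 240 mi² = 6.216 × 10^8 m²
ΔV = S × A × Δh = 2.8 × 10^-5 × 6.216 × 10^8 m² × 26.8 m = 4.664 × 10^5 m³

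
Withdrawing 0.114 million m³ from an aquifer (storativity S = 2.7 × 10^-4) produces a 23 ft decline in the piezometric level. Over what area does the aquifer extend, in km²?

Δh = 23 ft = 7.01 m
ΔV = 0.114 million m³ = 1.14 × 10^5 m³
A = ΔV / (S × Δh) = 1.14 × 10^5 / (2.7 × 10^-4 × 7.01) = 6.023 × 10^7 m²
A = 6.023 × 10^7 m² = 60.23 km²

A ≈ 60.2 km²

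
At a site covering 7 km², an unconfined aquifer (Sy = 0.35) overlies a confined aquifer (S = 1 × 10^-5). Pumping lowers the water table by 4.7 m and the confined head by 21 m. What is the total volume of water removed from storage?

ΔV ≈ 1.15 × 10^7 m³

A = 7 km² = 7 × 10^6 m²
Unconfined: ΔV_u = Sy × A × Δh_u = 0.35 × 7 × 10^6 × 4.7 = 1.151 × 10^7 m³
Confined: ΔV_c = S × A × Δh_c = 1 × 10^-5 × 7 × 10^6 × 21 = 1470 m³
Total ΔV = 1.151 × 10^7 + 1470 = 1.152 × 10^7 m³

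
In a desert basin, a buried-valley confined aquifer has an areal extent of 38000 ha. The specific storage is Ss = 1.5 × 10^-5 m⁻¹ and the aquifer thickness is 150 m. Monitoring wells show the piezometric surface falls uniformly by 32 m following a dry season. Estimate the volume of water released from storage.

ΔV ≈ 2.74 × 10^7 m³

S = Ss × b = 1.5 × 10^-5 m⁻¹ × 150 m = 2.25 × 10^-3
A = 38000 ha = 3.8 × 10^8 m²
ΔV = S × A × Δh = 0.00225 × 3.8 × 10^8 m² × 32 m = 2.736 × 10^7 m³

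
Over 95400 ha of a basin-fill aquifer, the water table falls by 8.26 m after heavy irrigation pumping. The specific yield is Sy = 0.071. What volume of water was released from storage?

ΔV ≈ 5.59 × 10^8 m³

A = 95400 ha = 9.54 × 10^8 m²
ΔV = Sy × A × Δh = 0.071 × 9.54 × 10^8 m² × 8.26 m = 5.595 × 10^8 m³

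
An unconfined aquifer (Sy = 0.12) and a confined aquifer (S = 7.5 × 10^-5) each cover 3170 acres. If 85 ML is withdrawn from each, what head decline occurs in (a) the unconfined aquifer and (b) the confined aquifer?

A = 3170 acres = 1.283 × 10^7 m²
ΔV = 85 ML = 85000 m³
Unconfined: Δh_u = ΔV/(Sy·A) = 85000/(0.12 × 1.283 × 10^7) = 0.05522 m
Confined: Δh_c = ΔV/(S·A) = 85000/(7.5 × 10^-5 × 1.283 × 10^7) = 88.34 m

Δh_u ≈ 0.0552 m; Δh_c ≈ 88.3 m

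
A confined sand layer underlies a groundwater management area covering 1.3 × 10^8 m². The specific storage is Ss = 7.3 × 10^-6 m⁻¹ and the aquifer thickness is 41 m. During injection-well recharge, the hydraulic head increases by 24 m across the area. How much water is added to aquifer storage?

S = Ss × b = 7.3 × 10^-6 m⁻¹ × 41 m = 2.993 × 10^-4
ΔV = S × A × Δh = 2.993 × 10^-4 × 1.3 × 10^8 m² × 24 m = 9.338 × 10^5 m³

ΔV ≈ 9.34 × 10^5 m³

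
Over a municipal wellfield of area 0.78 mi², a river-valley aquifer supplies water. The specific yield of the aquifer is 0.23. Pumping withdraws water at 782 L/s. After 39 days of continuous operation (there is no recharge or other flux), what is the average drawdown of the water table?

A = 0.78 mi² = 2.02 × 10^6 m²
Q = 782 L/s = 67560 m³/d
ΔV = Q × t = 67560 m³/d × 39 d = 2.635 × 10^6 m³
Δh = ΔV / (Sy × A) = 2.635 × 10^6 / (0.23 × 2.02 × 10^6) = 5.671 m

Δh ≈ 5.67 m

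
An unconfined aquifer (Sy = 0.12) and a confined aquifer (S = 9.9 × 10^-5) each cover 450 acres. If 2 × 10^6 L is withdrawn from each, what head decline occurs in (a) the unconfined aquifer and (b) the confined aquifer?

A = 450 acres = 1.821 × 10^6 m²
ΔV = 2 × 10^6 L = 2000 m³
Unconfined: Δh_u = ΔV/(Sy·A) = 2000/(0.12 × 1.821 × 10^6) = 0.009152 m
Confined: Δh_c = ΔV/(S·A) = 2000/(9.9 × 10^-5 × 1.821 × 10^6) = 11.09 m

Δh_u ≈ 0.00915 m; Δh_c ≈ 11.1 m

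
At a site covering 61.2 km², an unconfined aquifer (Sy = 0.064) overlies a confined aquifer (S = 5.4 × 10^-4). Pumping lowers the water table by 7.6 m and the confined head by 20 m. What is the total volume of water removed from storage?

A = 61.2 km² = 6.12 × 10^7 m²
Unconfined: ΔV_u = Sy × A × Δh_u = 0.064 × 6.12 × 10^7 × 7.6 = 2.977 × 10^7 m³
Confined: ΔV_c = S × A × Δh_c = 5.4 × 10^-4 × 6.12 × 10^7 × 20 = 6.61 × 10^5 m³
Total ΔV = 2.977 × 10^7 + 6.61 × 10^5 = 3.043 × 10^7 m³

ΔV ≈ 3.04 × 10^7 m³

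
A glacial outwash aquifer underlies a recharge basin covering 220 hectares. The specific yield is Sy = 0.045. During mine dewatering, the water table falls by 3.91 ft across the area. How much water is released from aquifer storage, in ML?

ΔV ≈ 118 ML

A = 220 hectares = 2.2 × 10^6 m²
Δh = 3.91 ft = 1.192 m
ΔV = Sy × A × Δh = 0.045 × 2.2 × 10^6 m² × 1.192 m = 1.18 × 10^5 m³
ΔV = 1.18 × 10^5 m³ = 118 ML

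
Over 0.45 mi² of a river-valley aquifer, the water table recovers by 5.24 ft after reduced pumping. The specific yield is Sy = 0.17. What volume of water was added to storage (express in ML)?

ΔV ≈ 316 ML

A = 0.45 mi² = 1.165 × 10^6 m²
Δh = 5.24 ft = 1.597 m
ΔV = Sy × A × Δh = 0.17 × 1.165 × 10^6 m² × 1.597 m = 3.165 × 10^5 m³
ΔV = 3.165 × 10^5 m³ = 316.5 ML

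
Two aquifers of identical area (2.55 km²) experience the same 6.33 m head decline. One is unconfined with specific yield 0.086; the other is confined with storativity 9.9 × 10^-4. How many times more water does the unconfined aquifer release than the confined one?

A = 2.55 km² = 2.55 × 10^6 m²
Unconfined: ΔV_u = Sy × A × Δh = 0.086 × 2.55 × 10^6 × 6.33 = 1.388 × 10^6 m³
Confined: ΔV_c = S × A × Δh = 9.9 × 10^-4 × 2.55 × 10^6 × 6.33 = 15980 m³
Ratio = ΔV_u / ΔV_c = Sy / S = 0.086 / 9.9 × 10^-4 = 86.87

ΔV_u / ΔV_c ≈ 86.9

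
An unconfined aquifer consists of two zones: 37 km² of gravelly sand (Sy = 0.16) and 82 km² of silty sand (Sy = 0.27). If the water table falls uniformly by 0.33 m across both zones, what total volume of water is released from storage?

ΔV ≈ 9.26 × 10^6 m³

A₁ = 37 km² = 3.7 × 10^7 m²; A₂ = 82 km² = 8.2 × 10^7 m²
ΔV₁ = 0.16 × 3.7 × 10^7 × 0.33 = 1.954 × 10^6 m³
ΔV₂ = 0.27 × 8.2 × 10^7 × 0.33 = 7.306 × 10^6 m³
ΔV = ΔV₁ + ΔV₂ = 9.26 × 10^6 m³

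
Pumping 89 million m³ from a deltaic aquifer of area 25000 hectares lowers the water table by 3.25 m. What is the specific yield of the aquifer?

Sy ≈ 0.11

A = 25000 hectares = 2.5 × 10^8 m²
ΔV = 89 million m³ = 8.9 × 10^7 m³
Sy = ΔV / (A × Δh) = 8.9 × 10^7 m³ / (2.5 × 10^8 m² × 3.25 m) = 0.1095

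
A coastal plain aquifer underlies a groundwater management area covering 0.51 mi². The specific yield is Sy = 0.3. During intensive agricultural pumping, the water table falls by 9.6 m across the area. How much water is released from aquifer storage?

ΔV ≈ 3.8 × 10^6 m³

A = 0.51 mi² = 1.321 × 10^6 m²
ΔV = Sy × A × Δh = 0.3 × 1.321 × 10^6 m² × 9.6 m = 3.804 × 10^6 m³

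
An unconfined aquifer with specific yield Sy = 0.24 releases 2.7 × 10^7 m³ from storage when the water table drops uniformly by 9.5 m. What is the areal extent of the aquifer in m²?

A = ΔV / (Sy × Δh) = 2.7 × 10^7 / (0.24 × 9.5) = 1.184 × 10^7 m²

A ≈ 1.18 × 10^7 m²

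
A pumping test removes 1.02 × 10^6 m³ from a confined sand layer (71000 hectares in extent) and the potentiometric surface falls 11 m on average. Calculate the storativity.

A = 71000 hectares = 7.1 × 10^8 m²
S = ΔV / (A × Δh) = 1.02 × 10^6 m³ / (7.1 × 10^8 m² × 11 m) = 1.306 × 10^-4

S ≈ 1.3 × 10^-4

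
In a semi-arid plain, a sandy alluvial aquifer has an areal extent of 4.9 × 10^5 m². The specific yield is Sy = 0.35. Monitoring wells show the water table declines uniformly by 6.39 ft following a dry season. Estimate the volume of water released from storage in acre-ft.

ΔV ≈ 271 acre-ft

Δh = 6.39 ft = 1.948 m
ΔV = Sy × A × Δh = 0.35 × 4.9 × 10^5 m² × 1.948 m = 3.34 × 10^5 m³
ΔV = 3.34 × 10^5 m³ = 270.8 acre-ft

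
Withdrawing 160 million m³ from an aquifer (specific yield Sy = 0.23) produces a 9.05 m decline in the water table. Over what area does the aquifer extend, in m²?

A ≈ 7.69 × 10^7 m²

ΔV = 160 million m³ = 1.6 × 10^8 m³
A = ΔV / (Sy × Δh) = 1.6 × 10^8 / (0.23 × 9.05) = 7.687 × 10^7 m²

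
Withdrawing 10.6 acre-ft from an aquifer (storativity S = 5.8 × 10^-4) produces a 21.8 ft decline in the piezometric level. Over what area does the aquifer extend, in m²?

Δh = 21.8 ft = 6.645 m
ΔV = 10.6 acre-ft = 13070 m³
A = ΔV / (S × Δh) = 13070 / (5.8 × 10^-4 × 6.645) = 3.393 × 10^6 m²

A ≈ 3.39 × 10^6 m²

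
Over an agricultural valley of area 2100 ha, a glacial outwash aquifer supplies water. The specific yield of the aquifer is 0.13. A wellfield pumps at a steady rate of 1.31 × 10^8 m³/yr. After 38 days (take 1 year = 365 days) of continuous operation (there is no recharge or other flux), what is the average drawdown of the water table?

Δh ≈ 5 m

A = 2100 ha = 2.1 × 10^7 m²
Q = 1.31 × 10^8 m³/yr = 3.589 × 10^5 m³/d
ΔV = Q × t = 3.589 × 10^5 m³/d × 38 d = 1.364 × 10^7 m³
Δh = ΔV / (Sy × A) = 1.364 × 10^7 / (0.13 × 2.1 × 10^7) = 4.996 m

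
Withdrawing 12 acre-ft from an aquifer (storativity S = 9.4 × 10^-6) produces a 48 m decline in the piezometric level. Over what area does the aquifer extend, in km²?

ΔV = 12 acre-ft = 14800 m³
A = ΔV / (S × Δh) = 14800 / (9.4 × 10^-6 × 48) = 3.281 × 10^7 m²
A = 3.281 × 10^7 m² = 32.81 km²

A ≈ 32.8 km²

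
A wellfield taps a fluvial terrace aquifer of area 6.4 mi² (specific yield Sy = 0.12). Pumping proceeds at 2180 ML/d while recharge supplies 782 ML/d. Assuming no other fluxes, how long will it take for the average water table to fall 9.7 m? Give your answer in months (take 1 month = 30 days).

t ≈ 0.46 months

A = 6.4 mi² = 1.658 × 10^7 m²
ΔV = Sy × A × Δh = 0.12 × 1.658 × 10^7 × 9.7 = 1.929 × 10^7 m³
Net withdrawal = 2180 − 782 = 1398 ML/d = 1.398 × 10^6 m³/d
t = ΔV / Q = 1.929 × 10^7 m³ / 1.398 × 10^6 m³/d = 13.8 d
t = 13.8 d ≈ 0.46 months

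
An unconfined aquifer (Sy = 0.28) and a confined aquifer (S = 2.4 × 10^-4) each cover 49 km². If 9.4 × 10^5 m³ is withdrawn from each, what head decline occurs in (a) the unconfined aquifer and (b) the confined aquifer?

A = 49 km² = 4.9 × 10^7 m²
Unconfined: Δh_u = ΔV/(Sy·A) = 9.4 × 10^5/(0.28 × 4.9 × 10^7) = 0.06851 m
Confined: Δh_c = ΔV/(S·A) = 9.4 × 10^5/(2.4 × 10^-4 × 4.9 × 10^7) = 79.93 m

Δh_u ≈ 0.0685 m; Δh_c ≈ 79.9 m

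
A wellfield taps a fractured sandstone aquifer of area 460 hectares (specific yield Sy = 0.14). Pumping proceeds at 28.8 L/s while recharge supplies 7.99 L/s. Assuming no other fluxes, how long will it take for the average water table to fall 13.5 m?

t ≈ 4840 days

A = 460 hectares = 4.6 × 10^6 m²
ΔV = Sy × A × Δh = 0.14 × 4.6 × 10^6 × 13.5 = 8.694 × 10^6 m³
Net withdrawal = 28.8 − 7.99 = 20.81 L/s = 1798 m³/d
t = ΔV / Q = 8.694 × 10^6 m³ / 1798 m³/d = 4835 d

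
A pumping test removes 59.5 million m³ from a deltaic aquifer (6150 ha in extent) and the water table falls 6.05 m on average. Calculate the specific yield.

A = 6150 ha = 6.15 × 10^7 m²
ΔV = 59.5 million m³ = 5.95 × 10^7 m³
Sy = ΔV / (A × Δh) = 5.95 × 10^7 m³ / (6.15 × 10^7 m² × 6.05 m) = 0.1599

Sy ≈ 0.16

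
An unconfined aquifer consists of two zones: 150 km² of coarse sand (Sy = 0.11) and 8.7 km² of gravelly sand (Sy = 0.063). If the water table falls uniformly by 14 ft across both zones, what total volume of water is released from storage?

ΔV ≈ 7.27 × 10^7 m³

A₁ = 150 km² = 1.5 × 10^8 m²; A₂ = 8.7 km² = 8.7 × 10^6 m²
Δh = 14 ft = 4.267 m
ΔV₁ = 0.11 × 1.5 × 10^8 × 4.267 = 7.041 × 10^7 m³
ΔV₂ = 0.063 × 8.7 × 10^6 × 4.267 = 2.339 × 10^6 m³
ΔV = ΔV₁ + ΔV₂ = 7.275 × 10^7 m³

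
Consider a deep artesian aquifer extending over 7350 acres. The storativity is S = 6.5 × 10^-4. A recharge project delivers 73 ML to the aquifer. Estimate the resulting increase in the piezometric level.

Δh ≈ 3.78 m

A = 7350 acres = 2.974 × 10^7 m²
ΔV = 73 ML = 73000 m³
Δh = ΔV / (S × A) = 73000 m³ / (6.5 × 10^-4 × 2.974 × 10^7 m²) = 3.776 m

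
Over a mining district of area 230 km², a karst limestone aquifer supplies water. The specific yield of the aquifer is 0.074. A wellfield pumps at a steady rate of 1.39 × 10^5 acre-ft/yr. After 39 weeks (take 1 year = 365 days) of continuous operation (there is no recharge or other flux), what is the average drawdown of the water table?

A = 230 km² = 2.3 × 10^8 m²
Q = 1.39 × 10^5 acre-ft/yr = 4.697 × 10^5 m³/d
t = 39 weeks = 273 d
ΔV = Q × t = 4.697 × 10^5 m³/d × 273 d = 1.282 × 10^8 m³
Δh = ΔV / (Sy × A) = 1.282 × 10^8 / (0.074 × 2.3 × 10^8) = 7.535 m

Δh ≈ 7.53 m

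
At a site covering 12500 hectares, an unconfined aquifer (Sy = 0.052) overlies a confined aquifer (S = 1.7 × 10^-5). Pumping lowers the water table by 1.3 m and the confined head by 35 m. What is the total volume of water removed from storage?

ΔV ≈ 8.52 × 10^6 m³

A = 12500 hectares = 1.25 × 10^8 m²
Unconfined: ΔV_u = Sy × A × Δh_u = 0.052 × 1.25 × 10^8 × 1.3 = 8.45 × 10^6 m³
Confined: ΔV_c = S × A × Δh_c = 1.7 × 10^-5 × 1.25 × 10^8 × 35 = 74380 m³
Total ΔV = 8.45 × 10^6 + 74380 = 8.524 × 10^6 m³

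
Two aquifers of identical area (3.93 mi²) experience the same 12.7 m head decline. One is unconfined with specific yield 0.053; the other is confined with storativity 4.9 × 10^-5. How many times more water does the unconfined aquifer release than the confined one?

ΔV_u / ΔV_c ≈ 1080

A = 3.93 mi² = 1.018 × 10^7 m²
Unconfined: ΔV_u = Sy × A × Δh = 0.053 × 1.018 × 10^7 × 12.7 = 6.851 × 10^6 m³
Confined: ΔV_c = S × A × Δh = 4.9 × 10^-5 × 1.018 × 10^7 × 12.7 = 6334 m³
Ratio = ΔV_u / ΔV_c = Sy / S = 0.053 / 4.9 × 10^-5 = 1082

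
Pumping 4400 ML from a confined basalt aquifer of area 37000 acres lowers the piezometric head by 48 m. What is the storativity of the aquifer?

S ≈ 6.1 × 10^-4

A = 37000 acres = 1.497 × 10^8 m²
ΔV = 4400 ML = 4.4 × 10^6 m³
S = ΔV / (A × Δh) = 4.4 × 10^6 m³ / (1.497 × 10^8 m² × 48 m) = 6.122 × 10^-4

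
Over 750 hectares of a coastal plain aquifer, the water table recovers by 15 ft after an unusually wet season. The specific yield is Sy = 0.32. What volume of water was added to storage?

A = 750 hectares = 7.5 × 10^6 m²
Δh = 15 ft = 4.572 m
ΔV = Sy × A × Δh = 0.32 × 7.5 × 10^6 m² × 4.572 m = 1.097 × 10^7 m³

ΔV ≈ 1.1 × 10^7 m³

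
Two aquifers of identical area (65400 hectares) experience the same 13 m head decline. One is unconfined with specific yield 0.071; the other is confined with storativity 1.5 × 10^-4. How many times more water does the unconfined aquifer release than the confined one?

A = 65400 hectares = 6.54 × 10^8 m²
Unconfined: ΔV_u = Sy × A × Δh = 0.071 × 6.54 × 10^8 × 13 = 6.036 × 10^8 m³
Confined: ΔV_c = S × A × Δh = 1.5 × 10^-4 × 6.54 × 10^8 × 13 = 1.275 × 10^6 m³
Ratio = ΔV_u / ΔV_c = Sy / S = 0.071 / 1.5 × 10^-4 = 473.3

ΔV_u / ΔV_c ≈ 473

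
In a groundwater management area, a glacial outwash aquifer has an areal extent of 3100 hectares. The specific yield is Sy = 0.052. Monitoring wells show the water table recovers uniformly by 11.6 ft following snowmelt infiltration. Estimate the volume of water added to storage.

A = 3100 hectares = 3.1 × 10^7 m²
Δh = 11.6 ft = 3.536 m
ΔV = Sy × A × Δh = 0.052 × 3.1 × 10^7 m² × 3.536 m = 5.7 × 10^6 m³

ΔV ≈ 5.7 × 10^6 m³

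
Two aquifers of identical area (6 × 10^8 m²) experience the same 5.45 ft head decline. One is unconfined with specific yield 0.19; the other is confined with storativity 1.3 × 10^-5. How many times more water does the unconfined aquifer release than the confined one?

Δh = 5.45 ft = 1.661 m
Unconfined: ΔV_u = Sy × A × Δh = 0.19 × 6 × 10^8 × 1.661 = 1.894 × 10^8 m³
Confined: ΔV_c = S × A × Δh = 1.3 × 10^-5 × 6 × 10^8 × 1.661 = 12960 m³
Ratio = ΔV_u / ΔV_c = Sy / S = 0.19 / 1.3 × 10^-5 = 14620

ΔV_u / ΔV_c ≈ 14600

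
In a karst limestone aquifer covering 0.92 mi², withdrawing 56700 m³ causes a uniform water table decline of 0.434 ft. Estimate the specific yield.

A = 0.92 mi² = 2.383 × 10^6 m²
Δh = 0.434 ft = 0.1323 m
Sy = ΔV / (A × Δh) = 56700 m³ / (2.383 × 10^6 m² × 0.1323 m) = 0.1799

Sy ≈ 0.18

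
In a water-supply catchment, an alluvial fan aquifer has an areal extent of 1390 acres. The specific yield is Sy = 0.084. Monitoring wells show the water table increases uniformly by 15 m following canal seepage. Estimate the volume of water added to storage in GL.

ΔV ≈ 7.09 GL

A = 1390 acres = 5.625 × 10^6 m²
ΔV = Sy × A × Δh = 0.084 × 5.625 × 10^6 m² × 15 m = 7.088 × 10^6 m³
ΔV = 7.088 × 10^6 m³ = 7.088 GL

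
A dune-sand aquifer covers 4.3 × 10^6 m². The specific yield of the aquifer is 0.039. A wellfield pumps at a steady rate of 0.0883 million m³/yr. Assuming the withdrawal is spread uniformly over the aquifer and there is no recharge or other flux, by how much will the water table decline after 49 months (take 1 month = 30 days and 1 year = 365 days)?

Δh ≈ 2.12 m

Q = 0.0883 million m³/yr = 241.9 m³/d
t = 49 months = 1470 d
ΔV = Q × t = 241.9 m³/d × 1470 d = 3.556 × 10^5 m³
Δh = ΔV / (Sy × A) = 3.556 × 10^5 / (0.039 × 4.3 × 10^6) = 2.121 m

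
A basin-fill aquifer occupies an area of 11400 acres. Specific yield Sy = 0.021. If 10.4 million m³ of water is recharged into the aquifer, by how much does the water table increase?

Δh ≈ 10.7 m

A = 11400 acres = 4.613 × 10^7 m²
ΔV = 10.4 million m³ = 1.04 × 10^7 m³
Δh = ΔV / (Sy × A) = 1.04 × 10^7 m³ / (0.021 × 4.613 × 10^7 m²) = 10.73 m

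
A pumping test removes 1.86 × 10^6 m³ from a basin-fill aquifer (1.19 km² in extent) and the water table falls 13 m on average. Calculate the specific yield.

Sy ≈ 0.12

A = 1.19 km² = 1.19 × 10^6 m²
Sy = ΔV / (A × Δh) = 1.86 × 10^6 m³ / (1.19 × 10^6 m² × 13 m) = 0.1202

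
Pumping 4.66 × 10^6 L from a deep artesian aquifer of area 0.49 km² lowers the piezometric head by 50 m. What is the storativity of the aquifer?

A = 0.49 km² = 4.9 × 10^5 m²
ΔV = 4.66 × 10^6 L = 4660 m³
S = ΔV / (A × Δh) = 4660 m³ / (4.9 × 10^5 m² × 50 m) = 1.902 × 10^-4

S ≈ 1.9 × 10^-4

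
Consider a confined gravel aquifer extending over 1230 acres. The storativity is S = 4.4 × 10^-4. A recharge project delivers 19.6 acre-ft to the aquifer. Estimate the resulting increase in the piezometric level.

Δh ≈ 11 m

A = 1230 acres = 4.978 × 10^6 m²
ΔV = 19.6 acre-ft = 24180 m³
Δh = ΔV / (S × A) = 24180 m³ / (4.4 × 10^-4 × 4.978 × 10^6 m²) = 11.04 m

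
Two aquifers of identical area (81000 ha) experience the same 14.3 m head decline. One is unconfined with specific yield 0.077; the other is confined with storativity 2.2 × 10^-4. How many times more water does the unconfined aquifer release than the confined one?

A = 81000 ha = 8.1 × 10^8 m²
Unconfined: ΔV_u = Sy × A × Δh = 0.077 × 8.1 × 10^8 × 14.3 = 8.919 × 10^8 m³
Confined: ΔV_c = S × A × Δh = 2.2 × 10^-4 × 8.1 × 10^8 × 14.3 = 2.548 × 10^6 m³
Ratio = ΔV_u / ΔV_c = Sy / S = 0.077 / 2.2 × 10^-4 = 350

ΔV_u / ΔV_c ≈ 350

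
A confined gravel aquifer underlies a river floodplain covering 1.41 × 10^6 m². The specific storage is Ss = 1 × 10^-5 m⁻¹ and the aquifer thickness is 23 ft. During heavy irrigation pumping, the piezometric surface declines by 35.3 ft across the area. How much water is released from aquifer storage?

ΔV ≈ 1060 m³

b = 23 ft = 7.01 m
S = Ss × b = 1 × 10^-5 m⁻¹ × 7.01 m = 7.01 × 10^-5
Δh = 35.3 ft = 10.76 m
ΔV = S × A × Δh = 7.01 × 10^-5 × 1.41 × 10^6 m² × 10.76 m = 1064 m³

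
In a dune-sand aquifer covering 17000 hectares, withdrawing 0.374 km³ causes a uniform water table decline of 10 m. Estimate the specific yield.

A = 17000 hectares = 1.7 × 10^8 m²
ΔV = 0.374 km³ = 3.74 × 10^8 m³
Sy = ΔV / (A × Δh) = 3.74 × 10^8 m³ / (1.7 × 10^8 m² × 10 m) = 0.22

Sy ≈ 0.22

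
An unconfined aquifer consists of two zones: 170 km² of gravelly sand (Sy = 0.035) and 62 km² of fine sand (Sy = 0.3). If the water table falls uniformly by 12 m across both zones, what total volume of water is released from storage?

ΔV ≈ 2.95 × 10^8 m³

A₁ = 170 km² = 1.7 × 10^8 m²; A₂ = 62 km² = 6.2 × 10^7 m²
ΔV₁ = 0.035 × 1.7 × 10^8 × 12 = 7.14 × 10^7 m³
ΔV₂ = 0.3 × 6.2 × 10^7 × 12 = 2.232 × 10^8 m³
ΔV = ΔV₁ + ΔV₂ = 2.946 × 10^8 m³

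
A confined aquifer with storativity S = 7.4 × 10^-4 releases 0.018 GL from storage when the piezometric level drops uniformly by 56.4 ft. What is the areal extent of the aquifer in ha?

A ≈ 141 ha

Δh = 56.4 ft = 17.19 m
ΔV = 0.018 GL = 18000 m³
A = ΔV / (S × Δh) = 18000 / (7.4 × 10^-4 × 17.19) = 1.415 × 10^6 m²
A = 1.415 × 10^6 m² = 141.5 ha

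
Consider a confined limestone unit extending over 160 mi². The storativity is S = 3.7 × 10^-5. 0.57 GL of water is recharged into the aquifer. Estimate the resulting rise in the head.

A = 160 mi² = 4.144 × 10^8 m²
ΔV = 0.57 GL = 5.7 × 10^5 m³
Δh = ΔV / (S × A) = 5.7 × 10^5 m³ / (3.7 × 10^-5 × 4.144 × 10^8 m²) = 37.18 m

Δh ≈ 37.2 m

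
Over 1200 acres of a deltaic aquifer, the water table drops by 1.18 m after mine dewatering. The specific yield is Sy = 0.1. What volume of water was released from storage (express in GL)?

A = 1200 acres = 4.856 × 10^6 m²
ΔV = Sy × A × Δh = 0.1 × 4.856 × 10^6 m² × 1.18 m = 5.73 × 10^5 m³
ΔV = 5.73 × 10^5 m³ = 0.573 GL

ΔV ≈ 0.573 GL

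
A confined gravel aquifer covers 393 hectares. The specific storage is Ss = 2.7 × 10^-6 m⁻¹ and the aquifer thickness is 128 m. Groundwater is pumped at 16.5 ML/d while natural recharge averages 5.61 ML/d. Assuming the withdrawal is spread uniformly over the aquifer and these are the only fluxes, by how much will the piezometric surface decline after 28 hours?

S = Ss × b = 2.7 × 10^-6 m⁻¹ × 128 m = 3.456 × 10^-4
A = 393 hectares = 3.93 × 10^6 m²
Net abstraction = 16.5 − 5.61 = 10.89 ML/d
Q_net = 10.89 ML/d = 10890 m³/d
t = 28 hours = 1.167 d
ΔV = Q × t = 10890 m³/d × 1.167 d = 12700 m³
Δh = ΔV / (S × A) = 12700 / (3.456 × 10^-4 × 3.93 × 10^6) = 9.354 m

Δh ≈ 9.35 m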